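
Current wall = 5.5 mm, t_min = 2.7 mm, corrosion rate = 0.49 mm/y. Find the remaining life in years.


Apply the remaining-life relation: RL = (t_current − t_min) / CR
RL = (5.5 − 2.7) / 0.49 = 2.8 / 0.49 = 5.7 years

5.7 years


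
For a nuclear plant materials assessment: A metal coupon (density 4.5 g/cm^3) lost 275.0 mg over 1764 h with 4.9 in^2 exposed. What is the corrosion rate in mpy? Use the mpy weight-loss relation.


Apply the mpy weight-loss relation: CR = 534 * W / (D * A * T)
Numerator: 534 * 275.0 = 146850.0
Denominator: 4.5 * 4.9 * 1764 = 38896.2
CR = 146850.0 / 38896.2 = 3.77543 mpy

3.77543 mpy


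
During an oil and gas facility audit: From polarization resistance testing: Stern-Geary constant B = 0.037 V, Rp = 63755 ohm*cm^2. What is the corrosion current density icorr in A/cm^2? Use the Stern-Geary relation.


Apply the Stern-Geary relation: icorr = B / Rp
icorr = 0.037 / 63755 = 5.803×10^-7 A/cm^2

5.803×10^-7 A/cm^2


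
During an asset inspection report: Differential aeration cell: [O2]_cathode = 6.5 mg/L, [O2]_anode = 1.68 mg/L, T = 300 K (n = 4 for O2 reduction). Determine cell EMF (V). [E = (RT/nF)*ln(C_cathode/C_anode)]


Apply the Nernst concentration-cell relation: E = (RT/nF)*ln(C_cathode/C_anode)
RT/nF = 8.314*300/(4*96485) = 0.00646266 V
ln(6.5/1.68) = 1.35301
E = 0.00646266 * 1.35301 = 0.00874 V

0.00874 V


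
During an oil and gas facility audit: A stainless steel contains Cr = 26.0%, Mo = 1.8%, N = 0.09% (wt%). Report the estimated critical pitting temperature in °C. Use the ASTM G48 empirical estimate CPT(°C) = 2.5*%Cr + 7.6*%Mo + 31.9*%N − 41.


Apply the ASTM G48 empirical CPT estimate: CPT(°C) = 2.5*%Cr + 7.6*%Mo + 31.9*%N − 41
2.5*26.0 = 65; 7.6*1.8 = 13.68; 31.9*0.09 = 2.871
CPT = 65 + 13.68 + 2.871 − 41 = 40.551 °C
Rounded to 0.1 °C: CPT ≈ 40.6 °C

40.6 °C


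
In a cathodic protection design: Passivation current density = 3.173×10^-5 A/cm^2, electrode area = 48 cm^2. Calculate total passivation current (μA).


I = i_pass * A, then convert A → μA (×10^6)
I = 3.173×10^-5 * 48 * 10^6 = 1523.04 μA

1523.04 μA


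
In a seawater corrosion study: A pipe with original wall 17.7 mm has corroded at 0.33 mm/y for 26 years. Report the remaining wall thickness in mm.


Remaining wall = original − CR × time
t = 17.7 − 0.33*26 = 17.7 − 8.58 = 9.12 mm

9.12 mm


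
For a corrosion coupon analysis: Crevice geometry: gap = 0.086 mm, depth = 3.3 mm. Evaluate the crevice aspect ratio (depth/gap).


Aspect ratio = depth / gap
Ratio = 3.3 / 0.086 = 38.4

38.4


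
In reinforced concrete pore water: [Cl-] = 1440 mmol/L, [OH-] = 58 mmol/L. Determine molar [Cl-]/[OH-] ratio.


Threshold parameter = [Cl-] / [OH-] (molar basis; both in mmol/L, so units cancel)
Ratio = 1440 / 58 = 24.83

24.83


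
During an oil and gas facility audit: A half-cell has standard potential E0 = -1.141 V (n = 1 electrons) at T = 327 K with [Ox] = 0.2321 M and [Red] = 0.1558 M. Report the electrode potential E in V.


Apply the Nernst equation: E = E0 + (RT/nF)*ln([Ox]/[Red])
Step 1: RT/nF = 8.314*327/(1*96485) = 0.02817721 V
Step 2: [Ox]/[Red] = 0.2321/0.1558 = 1.48973
Step 3: ln(1.48973) = 0.398595
Step 4: correction = 0.02817721 * 0.398595 = 0.0112 V
E = -1.141 + 0.0112 = -1.1298 V

-1.1298 V


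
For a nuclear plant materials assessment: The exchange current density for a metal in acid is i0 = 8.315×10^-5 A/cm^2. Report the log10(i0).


i0 = 8.315×10^-5 A/cm^2
log10(i0) = -4.08

-4.08


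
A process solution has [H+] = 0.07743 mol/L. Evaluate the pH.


pH = −log10[H+]
pH = −log10(0.07743) = 1.11

1.11


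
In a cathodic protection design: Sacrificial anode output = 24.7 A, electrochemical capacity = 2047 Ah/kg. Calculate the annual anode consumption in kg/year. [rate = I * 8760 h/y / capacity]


Annual consumption = current * hours per year / capacity
Rate = 24.7 * 8760 / 2047 = 105.7 kg/year

105.7 kg/year


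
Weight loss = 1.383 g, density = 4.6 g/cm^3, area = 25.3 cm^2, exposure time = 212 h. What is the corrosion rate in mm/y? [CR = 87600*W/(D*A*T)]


Apply the mm/y weight-loss relation: CR = 87600 * W / (D * A * T)
Numerator: 87600 * 1.383 = 121150.8
Denominator: 4.6 * 25.3 * 212 = 24672.56
CR = 121150.8 / 24672.56 = 4.91035 mm/y

4.91035 mm/y


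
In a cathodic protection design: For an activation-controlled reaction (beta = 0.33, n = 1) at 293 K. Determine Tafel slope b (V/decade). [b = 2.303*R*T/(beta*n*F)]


Apply the Tafel slope relation: b = 2.303*R*T/(beta*n*F)
Numerator: 2.303 * 8.314 * 293 = 5610.11
Denominator: 0.33 * 1 * 96485 = 31840.05
b = 5610.11 / 31840.05 = 0.1762 V/decade

0.1762 V/decade


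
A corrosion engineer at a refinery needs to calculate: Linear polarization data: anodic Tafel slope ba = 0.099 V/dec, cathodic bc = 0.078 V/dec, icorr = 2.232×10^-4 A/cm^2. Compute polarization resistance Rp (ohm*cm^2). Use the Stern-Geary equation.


Apply the Stern-Geary equation: Rp = ba*bc / (2.303*icorr*(ba+bc))
ba*bc = 0.099*0.078 = 0.007722
ba+bc = 0.177; 2.303*icorr*(ba+bc) = 2.303*2.232×10^-4*0.177 = 9.0983239×10^-5
Rp = 0.007722 / 9.0983239×10^-5 = 84.87 ohm*cm^2

84.87 ohm*cm^2


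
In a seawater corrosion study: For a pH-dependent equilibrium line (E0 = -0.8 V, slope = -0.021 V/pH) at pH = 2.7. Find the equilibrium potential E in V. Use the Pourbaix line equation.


Apply the Pourbaix line equation: E = E0 + slope*pH
E = -0.8 + (-0.021)*2.7 = -0.8 + (-0.0567) = -0.8567 V
Rounded to 4 decimal places: E = -0.8567 V

-0.8567 V


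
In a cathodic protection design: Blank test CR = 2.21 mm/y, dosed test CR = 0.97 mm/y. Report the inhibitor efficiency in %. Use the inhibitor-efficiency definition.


Apply the inhibitor-efficiency definition: IE = (CR_blank − CR_inh)/CR_blank × 100
IE = (2.21 − 0.97) / 2.21 × 100
IE = 1.24 / 2.21 × 100 = 56.1 %

56.1 %


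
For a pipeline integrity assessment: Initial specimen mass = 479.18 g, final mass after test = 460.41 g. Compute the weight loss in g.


Weight loss = initial − final
WL = 479.18 − 460.41 = 18.77 g

18.77 g


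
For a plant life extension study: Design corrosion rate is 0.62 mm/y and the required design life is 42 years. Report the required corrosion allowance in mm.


Corrosion allowance = CR × design life
CA = 0.62 * 42 = 26.04 mm

26.04 mm


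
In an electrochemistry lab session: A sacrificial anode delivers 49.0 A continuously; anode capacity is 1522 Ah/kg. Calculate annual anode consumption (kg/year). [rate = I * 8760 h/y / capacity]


Annual consumption = current * hours per year / capacity
Rate = 49.0 * 8760 / 1522 = 282.0 kg/year

282.0 kg/year


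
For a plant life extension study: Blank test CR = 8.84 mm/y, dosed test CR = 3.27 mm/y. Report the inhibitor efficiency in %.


Apply the inhibitor-efficiency definition: IE = (CR_blank − CR_inh)/CR_blank × 100
IE = (8.84 − 3.27) / 8.84 × 100
IE = 5.57 / 8.84 × 100 = 63.0 %

63.0 %


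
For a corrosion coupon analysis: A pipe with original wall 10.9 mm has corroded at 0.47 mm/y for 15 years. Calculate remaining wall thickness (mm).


Remaining wall = original − CR × time
t = 10.9 − 0.47*15 = 10.9 − 7.05 = 3.85 mm

3.85 mm


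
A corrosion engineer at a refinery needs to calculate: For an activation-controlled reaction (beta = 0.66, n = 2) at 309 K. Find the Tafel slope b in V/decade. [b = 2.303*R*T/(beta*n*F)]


Apply the Tafel slope relation: b = 2.303*R*T/(beta*n*F)
Numerator: 2.303 * 8.314 * 309 = 5916.47
Denominator: 0.66 * 2 * 96485 = 127360.2
b = 5916.47 / 127360.2 = 0.0465 V/decade

0.0465 V/decade


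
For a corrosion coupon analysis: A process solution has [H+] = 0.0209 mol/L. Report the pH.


pH = −log10[H+]
pH = −log10(0.0209) = 1.68

1.68


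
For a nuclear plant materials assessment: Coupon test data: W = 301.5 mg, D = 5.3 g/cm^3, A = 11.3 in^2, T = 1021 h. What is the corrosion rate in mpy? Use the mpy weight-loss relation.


Apply the mpy weight-loss relation: CR = 534 * W / (D * A * T)
Numerator: 534 * 301.5 = 161001.0
Denominator: 5.3 * 11.3 * 1021 = 61147.69
CR = 161001.0 / 61147.69 = 2.633 mpy

2.633 mpy


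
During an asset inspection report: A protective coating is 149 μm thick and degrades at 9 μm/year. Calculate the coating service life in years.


Service life = thickness / degradation rate
Life = 149 / 9 = 16.6 years

16.6 years


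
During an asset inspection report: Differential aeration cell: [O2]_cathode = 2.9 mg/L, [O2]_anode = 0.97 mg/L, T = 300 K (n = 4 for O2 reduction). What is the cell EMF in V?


Apply the Nernst concentration-cell relation: E = (RT/nF)*ln(C_cathode/C_anode)
RT/nF = 8.314*300/(4*96485) = 0.00646266 V
ln(2.9/0.97) = 1.09517
E = 0.00646266 * 1.09517 = 0.00708 V

0.00708 V


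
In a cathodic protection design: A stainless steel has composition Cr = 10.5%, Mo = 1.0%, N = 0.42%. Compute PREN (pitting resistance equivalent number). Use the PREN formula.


Apply the PREN formula: PREN = Cr + 3.3*Mo + 16*N
PREN = 10.5 + 3.3*1.0 + 16*0.42
PREN = 10.5 + 3.3 + 6.72 = 20.52

20.52


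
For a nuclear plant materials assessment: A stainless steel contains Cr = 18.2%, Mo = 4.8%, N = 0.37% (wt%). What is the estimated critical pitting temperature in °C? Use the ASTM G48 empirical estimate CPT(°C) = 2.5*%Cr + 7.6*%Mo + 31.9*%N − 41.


Apply the ASTM G48 empirical CPT estimate: CPT(°C) = 2.5*%Cr + 7.6*%Mo + 31.9*%N − 41
2.5*18.2 = 45.5; 7.6*4.8 = 36.48; 31.9*0.37 = 11.803
CPT = 45.5 + 36.48 + 11.803 − 41 = 52.783 °C
Rounded to 0.1 °C: CPT ≈ 52.8 °C

52.8 °C


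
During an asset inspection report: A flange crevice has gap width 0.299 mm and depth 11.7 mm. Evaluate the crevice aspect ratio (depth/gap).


Aspect ratio = depth / gap
Ratio = 11.7 / 0.299 = 39.1

39.1


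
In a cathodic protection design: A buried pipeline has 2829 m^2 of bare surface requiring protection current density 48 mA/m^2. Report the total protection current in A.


I = area * current density, then convert mA → A (÷1000)
I = 2829 * 48 / 1000 = 135.79 A

135.79 A


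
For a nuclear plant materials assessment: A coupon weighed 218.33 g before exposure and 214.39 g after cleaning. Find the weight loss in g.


Weight loss = initial − final
WL = 218.33 − 214.39 = 3.94 g

3.94 g


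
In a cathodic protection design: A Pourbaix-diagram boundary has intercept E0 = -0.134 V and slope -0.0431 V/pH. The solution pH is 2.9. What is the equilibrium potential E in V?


Apply the Pourbaix line equation: E = E0 + slope*pH
E = -0.134 + (-0.0431)*2.9 = -0.134 + (-0.12499) = -0.25899 V
Rounded to 3 decimal places: E = -0.259 V

-0.259 V


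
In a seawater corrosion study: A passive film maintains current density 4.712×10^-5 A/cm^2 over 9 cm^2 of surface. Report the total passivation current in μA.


I = i_pass * A, then convert A → μA (×10^6)
I = 4.712×10^-5 * 9 * 10^6 = 424.08 μA

424.08 μA


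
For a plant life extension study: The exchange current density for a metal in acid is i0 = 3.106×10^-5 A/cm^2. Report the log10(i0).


i0 = 3.106×10^-5 A/cm^2
log10(i0) = -4.508

-4.508


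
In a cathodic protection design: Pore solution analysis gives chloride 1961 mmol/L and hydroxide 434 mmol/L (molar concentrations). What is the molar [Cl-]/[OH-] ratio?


Threshold parameter = [Cl-] / [OH-] (molar basis; both in mmol/L, so units cancel)
Ratio = 1961 / 434 = 4.52

4.52


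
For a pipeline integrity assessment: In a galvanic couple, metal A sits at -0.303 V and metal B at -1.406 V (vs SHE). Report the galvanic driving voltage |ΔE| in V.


Driving voltage is the absolute potential difference.
|ΔE| = |-0.303 − (-1.406)| = 1.103 V

1.103 V


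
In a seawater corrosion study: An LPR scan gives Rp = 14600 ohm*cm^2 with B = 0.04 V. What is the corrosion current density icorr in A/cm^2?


Apply the Stern-Geary relation: icorr = B / Rp
icorr = 0.04 / 14600 = 2.74×10^-6 A/cm^2

2.74×10^-6 A/cm^2


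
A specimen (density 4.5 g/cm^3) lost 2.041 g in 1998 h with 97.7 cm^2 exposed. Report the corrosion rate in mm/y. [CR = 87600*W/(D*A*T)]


Apply the mm/y weight-loss relation: CR = 87600 * W / (D * A * T)
Numerator: 87600 * 2.041 = 178791.6
Denominator: 4.5 * 97.7 * 1998 = 878420.7
CR = 178791.6 / 878420.7 = 0.203538 mm/y

0.203538 mm/y


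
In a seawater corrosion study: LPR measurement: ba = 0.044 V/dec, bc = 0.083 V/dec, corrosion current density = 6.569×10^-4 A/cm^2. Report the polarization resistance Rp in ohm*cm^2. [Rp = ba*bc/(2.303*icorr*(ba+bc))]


Apply the Stern-Geary equation: Rp = ba*bc / (2.303*icorr*(ba+bc))
ba*bc = 0.044*0.083 = 0.003652
ba+bc = 0.127; 2.303*icorr*(ba+bc) = 2.303*6.569×10^-4*0.127 = 1.9213077×10^-4
Rp = 0.003652 / 1.9213077×10^-4 = 19.0 ohm*cm^2

19.0 ohm*cm^2


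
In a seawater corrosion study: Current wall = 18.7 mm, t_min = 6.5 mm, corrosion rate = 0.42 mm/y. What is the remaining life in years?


Apply the remaining-life relation: RL = (t_current − t_min) / CR
RL = (18.7 − 6.5) / 0.42 = 12.2 / 0.42 = 29.0 years

29.0 years


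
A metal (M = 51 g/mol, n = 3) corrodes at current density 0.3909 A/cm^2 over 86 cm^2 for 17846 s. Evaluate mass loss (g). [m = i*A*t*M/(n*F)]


Apply Faraday's law: m = i*A*t*M / (n*F)
Total charge passed Q = i*A*t = 0.3909*86*17846 = 599936.1204 C
m = Q*M/(n*F) = 599936.1204*51/(3*96485) = 105.705 g

105.705 g


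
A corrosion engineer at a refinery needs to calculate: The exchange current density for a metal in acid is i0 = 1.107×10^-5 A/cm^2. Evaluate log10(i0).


i0 = 1.107×10^-5 A/cm^2
log10(i0) = -4.956

-4.956


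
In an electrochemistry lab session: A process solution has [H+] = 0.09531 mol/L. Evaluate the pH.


pH = −log10[H+]
pH = −log10(0.09531) = 1.02

1.02


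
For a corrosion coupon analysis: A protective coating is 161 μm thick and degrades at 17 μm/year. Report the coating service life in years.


Service life = thickness / degradation rate
Life = 161 / 17 = 9.5 years

9.5 years


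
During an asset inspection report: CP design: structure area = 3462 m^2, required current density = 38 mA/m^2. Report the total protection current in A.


I = area * current density, then convert mA → A (÷1000)
I = 3462 * 38 / 1000 = 131.56 A

131.56 A


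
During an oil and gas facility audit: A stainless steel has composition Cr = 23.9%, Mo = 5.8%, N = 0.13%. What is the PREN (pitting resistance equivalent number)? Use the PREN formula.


Apply the PREN formula: PREN = Cr + 3.3*Mo + 16*N
PREN = 23.9 + 3.3*5.8 + 16*0.13
PREN = 23.9 + 19.14 + 2.08 = 45.12

45.12


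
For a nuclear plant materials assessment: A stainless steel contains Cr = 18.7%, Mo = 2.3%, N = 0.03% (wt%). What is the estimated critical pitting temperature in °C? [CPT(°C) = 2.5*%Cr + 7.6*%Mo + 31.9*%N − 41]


Apply the ASTM G48 empirical CPT estimate: CPT(°C) = 2.5*%Cr + 7.6*%Mo + 31.9*%N − 41
2.5*18.7 = 46.75; 7.6*2.3 = 17.48; 31.9*0.03 = 0.957
CPT = 46.75 + 17.48 + 0.957 − 41 = 24.187 °C
Rounded to 0.1 °C: CPT ≈ 24.2 °C

24.2 °C


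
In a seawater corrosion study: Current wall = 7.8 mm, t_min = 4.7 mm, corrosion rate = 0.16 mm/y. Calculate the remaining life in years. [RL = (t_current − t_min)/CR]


Apply the remaining-life relation: RL = (t_current − t_min) / CR
RL = (7.8 − 4.7) / 0.16 = 3.1 / 0.16 = 19.4 years

19.4 years


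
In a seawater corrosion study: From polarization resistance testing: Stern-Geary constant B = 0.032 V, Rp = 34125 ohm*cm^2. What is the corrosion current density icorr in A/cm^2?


Apply the Stern-Geary relation: icorr = B / Rp
icorr = 0.032 / 34125 = 9.377×10^-7 A/cm^2

9.377×10^-7 A/cm^2


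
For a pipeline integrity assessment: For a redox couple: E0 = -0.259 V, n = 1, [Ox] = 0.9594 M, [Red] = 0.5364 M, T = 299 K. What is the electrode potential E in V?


Apply the Nernst equation: E = E0 + (RT/nF)*ln([Ox]/[Red])
Step 1: RT/nF = 8.314*299/(1*96485) = 0.02576448 V
Step 2: [Ox]/[Red] = 0.9594/0.5364 = 1.788591
Step 3: ln(1.788591) = 0.581428
Step 4: correction = 0.02576448 * 0.581428 = 0.015 V
E = -0.259 + 0.015 = -0.244 V

-0.244 V


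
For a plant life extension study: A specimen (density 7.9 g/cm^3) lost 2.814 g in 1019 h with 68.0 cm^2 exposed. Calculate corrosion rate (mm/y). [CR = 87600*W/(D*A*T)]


Apply the mm/y weight-loss relation: CR = 87600 * W / (D * A * T)
Numerator: 87600 * 2.814 = 246506.4
Denominator: 7.9 * 68.0 * 1019 = 547406.8
CR = 246506.4 / 547406.8 = 0.45032 mm/y

0.45032 mm/y


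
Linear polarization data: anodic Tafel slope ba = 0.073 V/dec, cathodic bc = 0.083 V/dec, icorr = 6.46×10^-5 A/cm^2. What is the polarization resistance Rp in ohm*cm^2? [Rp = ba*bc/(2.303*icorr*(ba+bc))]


Apply the Stern-Geary equation: Rp = ba*bc / (2.303*icorr*(ba+bc))
ba*bc = 0.073*0.083 = 0.006059
ba+bc = 0.156; 2.303*icorr*(ba+bc) = 2.303*6.46×10^-5*0.156 = 2.3208713×10^-5
Rp = 0.006059 / 2.3208713×10^-5 = 261.07 ohm*cm^2

261.07 ohm*cm^2


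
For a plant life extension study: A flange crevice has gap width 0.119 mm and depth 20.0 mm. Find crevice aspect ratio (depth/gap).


Aspect ratio = depth / gap
Ratio = 20.0 / 0.119 = 168.1

168.1


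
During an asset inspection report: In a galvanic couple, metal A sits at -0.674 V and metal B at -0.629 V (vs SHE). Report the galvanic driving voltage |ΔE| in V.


Driving voltage is the absolute potential difference.
|ΔE| = |-0.674 − (-0.629)| = 0.045 V

0.045 V


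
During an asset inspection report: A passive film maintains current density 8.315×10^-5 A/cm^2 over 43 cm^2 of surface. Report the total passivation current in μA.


I = i_pass * A, then convert A → μA (×10^6)
I = 8.315×10^-5 * 43 * 10^6 = 3575.45 μA

3575.45 μA


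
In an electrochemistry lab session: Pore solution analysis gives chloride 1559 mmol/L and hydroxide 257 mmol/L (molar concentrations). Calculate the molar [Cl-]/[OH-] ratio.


Threshold parameter = [Cl-] / [OH-] (molar basis; both in mmol/L, so units cancel)
Ratio = 1559 / 257 = 6.07

6.07


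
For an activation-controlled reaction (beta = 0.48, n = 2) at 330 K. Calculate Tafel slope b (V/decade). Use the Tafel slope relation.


Apply the Tafel slope relation: b = 2.303*R*T/(beta*n*F)
Numerator: 2.303 * 8.314 * 330 = 6318.56
Denominator: 0.48 * 2 * 96485 = 92625.6
b = 6318.56 / 92625.6 = 0.068 V/decade

0.068 V/decade


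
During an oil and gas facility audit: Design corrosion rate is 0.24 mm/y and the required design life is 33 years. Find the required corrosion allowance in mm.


Corrosion allowance = CR × design life
CA = 0.24 * 33 = 7.92 mm

7.92 mm


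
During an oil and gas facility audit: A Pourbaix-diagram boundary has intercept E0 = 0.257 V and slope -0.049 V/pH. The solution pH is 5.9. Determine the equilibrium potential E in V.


Apply the Pourbaix line equation: E = E0 + slope*pH
E = 0.257 + (-0.049)*5.9 = 0.257 + (-0.2891) = -0.0321 V
Rounded to 3 decimal places: E = -0.032 V

-0.032 V


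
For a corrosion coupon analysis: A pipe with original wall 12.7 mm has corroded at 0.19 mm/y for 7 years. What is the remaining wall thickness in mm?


Remaining wall = original − CR × time
t = 12.7 − 0.19*7 = 12.7 − 1.33 = 11.37 mm

11.37 mm


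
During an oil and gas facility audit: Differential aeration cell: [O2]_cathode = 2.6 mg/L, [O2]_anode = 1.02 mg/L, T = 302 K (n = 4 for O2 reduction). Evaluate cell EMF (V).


Apply the Nernst concentration-cell relation: E = (RT/nF)*ln(C_cathode/C_anode)
RT/nF = 8.314*302/(4*96485) = 0.00650575 V
ln(2.6/1.02) = 0.93571
E = 0.00650575 * 0.93571 = 0.00609 V

0.00609 V


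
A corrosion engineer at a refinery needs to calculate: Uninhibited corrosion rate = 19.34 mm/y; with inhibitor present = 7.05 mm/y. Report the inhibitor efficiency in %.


Apply the inhibitor-efficiency definition: IE = (CR_blank − CR_inh)/CR_blank × 100
IE = (19.34 − 7.05) / 19.34 × 100
IE = 12.29 / 19.34 × 100 = 63.5 %

63.5 %


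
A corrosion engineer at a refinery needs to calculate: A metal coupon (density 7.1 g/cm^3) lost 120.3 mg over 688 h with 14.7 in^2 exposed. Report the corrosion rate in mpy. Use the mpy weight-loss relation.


Apply the mpy weight-loss relation: CR = 534 * W / (D * A * T)
Numerator: 534 * 120.3 = 64240.2
Denominator: 7.1 * 14.7 * 688 = 71806.56
CR = 64240.2 / 71806.56 = 0.89463 mpy

0.89463 mpy


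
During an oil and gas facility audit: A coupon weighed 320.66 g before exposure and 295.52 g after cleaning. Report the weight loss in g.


Weight loss = initial − final
WL = 320.66 − 295.52 = 25.14 g

25.14 g


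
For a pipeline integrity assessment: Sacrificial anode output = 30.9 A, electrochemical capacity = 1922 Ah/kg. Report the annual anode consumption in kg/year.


Annual consumption = current * hours per year / capacity
Rate = 30.9 * 8760 / 1922 = 140.8 kg/year

140.8 kg/year


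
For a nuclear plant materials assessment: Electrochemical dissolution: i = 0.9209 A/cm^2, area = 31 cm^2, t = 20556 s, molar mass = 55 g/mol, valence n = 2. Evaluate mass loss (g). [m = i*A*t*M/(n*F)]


Apply Faraday's law: m = i*A*t*M / (n*F)
Total charge passed Q = i*A*t = 0.9209*31*20556 = 586830.6324 C
m = Q*M/(n*F) = 586830.6324*55/(2*96485) = 167.2575 g

167.2575 g


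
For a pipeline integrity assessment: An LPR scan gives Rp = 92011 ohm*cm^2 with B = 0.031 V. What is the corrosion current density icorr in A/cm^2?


Apply the Stern-Geary relation: icorr = B / Rp
icorr = 0.031 / 92011 = 3.369×10^-7 A/cm^2

3.369×10^-7 A/cm^2


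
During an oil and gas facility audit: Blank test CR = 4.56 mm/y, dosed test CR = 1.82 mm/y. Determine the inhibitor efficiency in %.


Apply the inhibitor-efficiency definition: IE = (CR_blank − CR_inh)/CR_blank × 100
IE = (4.56 − 1.82) / 4.56 × 100
IE = 2.74 / 4.56 × 100 = 60.1 %

60.1 %


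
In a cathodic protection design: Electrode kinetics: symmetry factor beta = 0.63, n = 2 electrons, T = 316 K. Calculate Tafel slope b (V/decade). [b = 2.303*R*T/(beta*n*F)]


Apply the Tafel slope relation: b = 2.303*R*T/(beta*n*F)
Numerator: 2.303 * 8.314 * 316 = 6050.5
Denominator: 0.63 * 2 * 96485 = 121571.1
b = 6050.5 / 121571.1 = 0.05 V/decade

0.05 V/decade


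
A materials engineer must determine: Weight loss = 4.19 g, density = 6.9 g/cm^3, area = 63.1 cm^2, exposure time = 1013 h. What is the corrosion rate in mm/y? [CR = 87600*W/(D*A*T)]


Apply the mm/y weight-loss relation: CR = 87600 * W / (D * A * T)
Numerator: 87600 * 4.19 = 367044.0
Denominator: 6.9 * 63.1 * 1013 = 441050.07
CR = 367044.0 / 441050.07 = 0.8322 mm/y

0.8322 mm/y


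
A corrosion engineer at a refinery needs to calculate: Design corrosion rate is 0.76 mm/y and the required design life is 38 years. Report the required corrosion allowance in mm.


Corrosion allowance = CR × design life
CA = 0.76 * 38 = 28.88 mm

28.88 mm


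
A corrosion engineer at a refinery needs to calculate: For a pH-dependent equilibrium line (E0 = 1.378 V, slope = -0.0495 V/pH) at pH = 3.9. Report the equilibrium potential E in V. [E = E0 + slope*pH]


Apply the Pourbaix line equation: E = E0 + slope*pH
E = 1.378 + (-0.0495)*3.9 = 1.378 + (-0.19305) = 1.18495 V
Rounded to 3 decimal places: E = 1.185 V

1.185 V


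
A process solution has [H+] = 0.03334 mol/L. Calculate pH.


pH = −log10[H+]
pH = −log10(0.03334) = 1.48

1.48


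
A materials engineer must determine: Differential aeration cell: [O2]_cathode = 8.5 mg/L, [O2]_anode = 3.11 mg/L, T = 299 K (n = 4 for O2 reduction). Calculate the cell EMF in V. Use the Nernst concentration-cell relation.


Apply the Nernst concentration-cell relation: E = (RT/nF)*ln(C_cathode/C_anode)
RT/nF = 8.314*299/(4*96485) = 0.00644112 V
ln(8.5/3.11) = 1.00544
E = 0.00644112 * 1.00544 = 0.00648 V

0.00648 V


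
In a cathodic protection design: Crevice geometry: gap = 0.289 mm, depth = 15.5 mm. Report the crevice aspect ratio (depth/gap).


Aspect ratio = depth / gap
Ratio = 15.5 / 0.289 = 53.6

53.6


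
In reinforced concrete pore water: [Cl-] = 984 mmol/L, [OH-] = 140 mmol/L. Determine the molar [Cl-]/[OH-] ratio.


Threshold parameter = [Cl-] / [OH-] (molar basis; both in mmol/L, so units cancel)
Ratio = 984 / 140 = 7.03

7.03


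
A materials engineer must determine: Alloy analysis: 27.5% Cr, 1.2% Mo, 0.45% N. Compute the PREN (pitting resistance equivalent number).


Apply the PREN formula: PREN = Cr + 3.3*Mo + 16*N
PREN = 27.5 + 3.3*1.2 + 16*0.45
PREN = 27.5 + 3.96 + 7.2 = 38.66

38.66


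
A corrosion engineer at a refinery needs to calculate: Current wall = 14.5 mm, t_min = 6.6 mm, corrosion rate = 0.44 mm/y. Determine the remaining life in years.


Apply the remaining-life relation: RL = (t_current − t_min) / CR
RL = (14.5 − 6.6) / 0.44 = 7.9 / 0.44 = 18.0 years

18.0 years


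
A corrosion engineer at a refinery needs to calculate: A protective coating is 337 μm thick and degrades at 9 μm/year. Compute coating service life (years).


Service life = thickness / degradation rate
Life = 337 / 9 = 37.4 years

37.4 years


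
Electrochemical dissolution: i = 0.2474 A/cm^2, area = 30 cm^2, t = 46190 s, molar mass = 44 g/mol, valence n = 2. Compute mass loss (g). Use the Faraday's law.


Apply Faraday's law: m = i*A*t*M / (n*F)
Total charge passed Q = i*A*t = 0.2474*30*46190 = 342822.18 C
m = Q*M/(n*F) = 342822.18*44/(2*96485) = 78.169 g

78.169 g


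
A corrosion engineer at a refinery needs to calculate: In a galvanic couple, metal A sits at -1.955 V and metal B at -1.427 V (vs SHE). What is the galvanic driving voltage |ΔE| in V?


Driving voltage is the absolute potential difference.
|ΔE| = |-1.955 − (-1.427)| = 0.528 V

0.528 V


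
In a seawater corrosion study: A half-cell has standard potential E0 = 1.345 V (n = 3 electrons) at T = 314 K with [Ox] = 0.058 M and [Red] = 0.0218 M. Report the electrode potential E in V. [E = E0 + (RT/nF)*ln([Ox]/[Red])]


Apply the Nernst equation: E = E0 + (RT/nF)*ln([Ox]/[Red])
Step 1: RT/nF = 8.314*314/(3*96485) = 0.009019 V
Step 2: [Ox]/[Red] = 0.058/0.0218 = 2.66055
Step 3: ln(2.66055) = 0.978533
Step 4: correction = 0.009019 * 0.978533 = 0.0088 V
E = 1.345 + 0.0088 = 1.3538 V

1.3538 V


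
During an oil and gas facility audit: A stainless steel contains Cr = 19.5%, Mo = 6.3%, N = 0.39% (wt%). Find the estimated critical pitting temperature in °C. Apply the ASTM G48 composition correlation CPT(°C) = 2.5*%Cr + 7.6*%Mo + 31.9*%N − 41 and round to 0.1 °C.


Apply the ASTM G48 empirical CPT estimate: CPT(°C) = 2.5*%Cr + 7.6*%Mo + 31.9*%N − 41
2.5*19.5 = 48.75; 7.6*6.3 = 47.88; 31.9*0.39 = 12.441
CPT = 48.75 + 47.88 + 12.441 − 41 = 68.071 °C
Rounded to 0.1 °C: CPT ≈ 68.1 °C

68.1 °C


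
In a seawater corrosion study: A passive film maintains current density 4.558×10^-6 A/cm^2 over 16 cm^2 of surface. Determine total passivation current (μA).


I = i_pass * A, then convert A → μA (×10^6)
I = 4.558×10^-6 * 16 * 10^6 = 72.93 μA

72.93 μA


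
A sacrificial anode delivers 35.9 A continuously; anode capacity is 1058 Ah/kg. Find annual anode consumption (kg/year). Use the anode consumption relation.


Annual consumption = current * hours per year / capacity
Rate = 35.9 * 8760 / 1058 = 297.2 kg/year

297.2 kg/year


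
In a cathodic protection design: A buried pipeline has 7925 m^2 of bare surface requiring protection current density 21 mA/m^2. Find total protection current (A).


I = area * current density, then convert mA → A (÷1000)
I = 7925 * 21 / 1000 = 166.43 A

166.43 A


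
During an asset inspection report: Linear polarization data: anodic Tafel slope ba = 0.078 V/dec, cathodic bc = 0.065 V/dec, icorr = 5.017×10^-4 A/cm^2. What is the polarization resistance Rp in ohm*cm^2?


Apply the Stern-Geary equation: Rp = ba*bc / (2.303*icorr*(ba+bc))
ba*bc = 0.078*0.065 = 0.00507
ba+bc = 0.143; 2.303*icorr*(ba+bc) = 2.303*5.017×10^-4*0.143 = 1.6522436×10^-4
Rp = 0.00507 / 1.6522436×10^-4 = 30.69 ohm*cm^2

30.69 ohm*cm^2


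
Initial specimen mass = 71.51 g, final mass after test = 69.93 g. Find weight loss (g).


Weight loss = initial − final
WL = 71.51 − 69.93 = 1.58 g

1.58 g


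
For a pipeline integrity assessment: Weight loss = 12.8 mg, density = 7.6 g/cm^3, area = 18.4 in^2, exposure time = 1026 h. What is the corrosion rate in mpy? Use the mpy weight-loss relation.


Apply the mpy weight-loss relation: CR = 534 * W / (D * A * T)
Numerator: 534 * 12.8 = 6835.2
Denominator: 7.6 * 18.4 * 1026 = 143475.84
CR = 6835.2 / 143475.84 = 0.0476 mpy

0.0476 mpy


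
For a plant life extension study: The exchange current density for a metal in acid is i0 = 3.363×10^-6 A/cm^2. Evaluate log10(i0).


i0 = 3.363×10^-6 A/cm^2
log10(i0) = -5.473

-5.473


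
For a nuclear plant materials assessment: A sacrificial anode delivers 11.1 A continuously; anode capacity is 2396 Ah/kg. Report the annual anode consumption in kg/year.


Annual consumption = current * hours per year / capacity
Rate = 11.1 * 8760 / 2396 = 40.6 kg/year

40.6 kg/year


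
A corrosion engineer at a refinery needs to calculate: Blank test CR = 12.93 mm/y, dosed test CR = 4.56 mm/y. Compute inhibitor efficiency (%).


Apply the inhibitor-efficiency definition: IE = (CR_blank − CR_inh)/CR_blank × 100
IE = (12.93 − 4.56) / 12.93 × 100
IE = 8.37 / 12.93 × 100 = 64.7 %

64.7 %


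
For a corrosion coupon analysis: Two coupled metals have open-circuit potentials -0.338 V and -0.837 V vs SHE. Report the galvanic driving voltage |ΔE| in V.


Driving voltage is the absolute potential difference.
|ΔE| = |-0.338 − (-0.837)| = 0.499 V

0.499 V


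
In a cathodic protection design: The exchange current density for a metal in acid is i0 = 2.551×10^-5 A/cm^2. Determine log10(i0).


i0 = 2.551×10^-5 A/cm^2
log10(i0) = -4.593

-4.593


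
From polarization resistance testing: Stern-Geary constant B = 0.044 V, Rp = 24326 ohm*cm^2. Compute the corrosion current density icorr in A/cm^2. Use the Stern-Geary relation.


Apply the Stern-Geary relation: icorr = B / Rp
icorr = 0.044 / 24326 = 1.809×10^-6 A/cm^2

1.809×10^-6 A/cm^2


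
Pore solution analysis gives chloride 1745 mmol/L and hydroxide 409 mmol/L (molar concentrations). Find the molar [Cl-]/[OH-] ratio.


Threshold parameter = [Cl-] / [OH-] (molar basis; both in mmol/L, so units cancel)
Ratio = 1745 / 409 = 4.27

4.27


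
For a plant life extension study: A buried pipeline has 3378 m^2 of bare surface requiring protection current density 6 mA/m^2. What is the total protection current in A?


I = area * current density, then convert mA → A (÷1000)
I = 3378 * 6 / 1000 = 20.27 A

20.27 A


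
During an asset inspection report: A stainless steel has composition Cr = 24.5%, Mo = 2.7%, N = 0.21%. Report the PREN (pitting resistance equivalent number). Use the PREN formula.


Apply the PREN formula: PREN = Cr + 3.3*Mo + 16*N
PREN = 24.5 + 3.3*2.7 + 16*0.21
PREN = 24.5 + 8.91 + 3.36 = 36.77

36.77


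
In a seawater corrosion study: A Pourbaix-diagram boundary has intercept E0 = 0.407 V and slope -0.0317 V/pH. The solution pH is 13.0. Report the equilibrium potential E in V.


Apply the Pourbaix line equation: E = E0 + slope*pH
E = 0.407 + (-0.0317)*13.0 = 0.407 + (-0.4121) = -0.0051 V
Rounded to 3 decimal places: E = -0.005 V

-0.005 V


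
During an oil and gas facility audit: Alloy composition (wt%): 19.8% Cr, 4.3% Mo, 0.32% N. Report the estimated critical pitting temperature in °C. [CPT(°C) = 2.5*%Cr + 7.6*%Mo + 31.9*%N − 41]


Apply the ASTM G48 empirical CPT estimate: CPT(°C) = 2.5*%Cr + 7.6*%Mo + 31.9*%N − 41
2.5*19.8 = 49.5; 7.6*4.3 = 32.68; 31.9*0.32 = 10.208
CPT = 49.5 + 32.68 + 10.208 − 41 = 51.388 °C
Rounded to 0.1 °C: CPT ≈ 51.4 °C

51.4 °C


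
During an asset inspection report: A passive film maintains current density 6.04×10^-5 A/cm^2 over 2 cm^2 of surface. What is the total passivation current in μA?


I = i_pass * A, then convert A → μA (×10^6)
I = 6.04×10^-5 * 2 * 10^6 = 120.8 μA

120.8 μA


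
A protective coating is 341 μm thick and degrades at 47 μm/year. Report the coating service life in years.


Service life = thickness / degradation rate
Life = 341 / 47 = 7.3 years

7.3 years


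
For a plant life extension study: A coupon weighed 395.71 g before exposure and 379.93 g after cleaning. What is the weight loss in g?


Weight loss = initial − final
WL = 395.71 − 379.93 = 15.78 g

15.78 g


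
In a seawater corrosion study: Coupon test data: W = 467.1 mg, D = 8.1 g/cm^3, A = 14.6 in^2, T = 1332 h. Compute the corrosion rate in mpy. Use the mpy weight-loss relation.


Apply the mpy weight-loss relation: CR = 534 * W / (D * A * T)
Numerator: 534 * 467.1 = 249431.4
Denominator: 8.1 * 14.6 * 1332 = 157522.32
CR = 249431.4 / 157522.32 = 1.58347 mpy

1.58347 mpy


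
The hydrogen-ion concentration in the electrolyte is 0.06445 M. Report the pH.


pH = −log10[H+]
pH = −log10(0.06445) = 1.19

1.19


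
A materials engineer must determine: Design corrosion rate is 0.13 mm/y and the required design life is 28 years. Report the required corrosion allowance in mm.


Corrosion allowance = CR × design life
CA = 0.13 * 28 = 3.64 mm

3.64 mm


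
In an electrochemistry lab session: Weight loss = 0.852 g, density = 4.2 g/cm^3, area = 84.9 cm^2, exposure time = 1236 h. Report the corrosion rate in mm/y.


Apply the mm/y weight-loss relation: CR = 87600 * W / (D * A * T)
Numerator: 87600 * 0.852 = 74635.2
Denominator: 4.2 * 84.9 * 1236 = 440732.88
CR = 74635.2 / 440732.88 = 0.169343 mm/y

0.169343 mm/y


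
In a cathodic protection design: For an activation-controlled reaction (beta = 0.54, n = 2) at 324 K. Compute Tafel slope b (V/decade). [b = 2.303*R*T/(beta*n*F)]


Apply the Tafel slope relation: b = 2.303*R*T/(beta*n*F)
Numerator: 2.303 * 8.314 * 324 = 6203.67
Denominator: 0.54 * 2 * 96485 = 104203.8
b = 6203.67 / 104203.8 = 0.0595 V/decade

0.0595 V/decade


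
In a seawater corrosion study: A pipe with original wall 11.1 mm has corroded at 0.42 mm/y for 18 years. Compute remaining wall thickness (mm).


Remaining wall = original − CR × time
t = 11.1 − 0.42*18 = 11.1 − 7.56 = 3.54 mm

3.54 mm


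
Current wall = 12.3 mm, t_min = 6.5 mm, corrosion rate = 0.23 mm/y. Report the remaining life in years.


Apply the remaining-life relation: RL = (t_current − t_min) / CR
RL = (12.3 − 6.5) / 0.23 = 5.8 / 0.23 = 25.2 years

25.2 years


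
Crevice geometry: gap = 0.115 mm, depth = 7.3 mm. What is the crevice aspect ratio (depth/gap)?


Aspect ratio = depth / gap
Ratio = 7.3 / 0.115 = 63.5

63.5


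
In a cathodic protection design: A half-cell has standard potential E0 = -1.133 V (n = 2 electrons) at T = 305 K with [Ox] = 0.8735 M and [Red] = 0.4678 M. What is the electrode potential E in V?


Apply the Nernst equation: E = E0 + (RT/nF)*ln([Ox]/[Red])
Step 1: RT/nF = 8.314*305/(2*96485) = 0.01314075 V
Step 2: [Ox]/[Red] = 0.8735/0.4678 = 1.867251
Step 3: ln(1.867251) = 0.624467
Step 4: correction = 0.01314075 * 0.624467 = 0.0082 V
E = -1.133 + 0.0082 = -1.1248 V

-1.1248 V


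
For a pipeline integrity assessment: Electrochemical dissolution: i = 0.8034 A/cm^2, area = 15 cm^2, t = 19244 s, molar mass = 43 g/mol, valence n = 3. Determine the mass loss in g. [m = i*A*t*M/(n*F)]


Apply Faraday's law: m = i*A*t*M / (n*F)
Total charge passed Q = i*A*t = 0.8034*15*19244 = 231909.444 C
m = Q*M/(n*F) = 231909.444*43/(3*96485) = 34.45132 g

34.45132 g


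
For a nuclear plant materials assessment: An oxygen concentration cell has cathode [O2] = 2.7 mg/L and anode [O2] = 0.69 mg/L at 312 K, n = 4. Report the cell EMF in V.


Apply the Nernst concentration-cell relation: E = (RT/nF)*ln(C_cathode/C_anode)
RT/nF = 8.314*312/(4*96485) = 0.00672117 V
ln(2.7/0.69) = 1.36432
E = 0.00672117 * 1.36432 = 0.00917 V

0.00917 V


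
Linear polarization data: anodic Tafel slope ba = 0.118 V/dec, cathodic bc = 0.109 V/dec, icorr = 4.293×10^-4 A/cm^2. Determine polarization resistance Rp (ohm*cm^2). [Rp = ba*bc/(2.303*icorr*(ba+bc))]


Apply the Stern-Geary equation: Rp = ba*bc / (2.303*icorr*(ba+bc))
ba*bc = 0.118*0.109 = 0.012862
ba+bc = 0.227; 2.303*icorr*(ba+bc) = 2.303*4.293×10^-4*0.227 = 2.2442988×10^-4
Rp = 0.012862 / 2.2442988×10^-4 = 57.3 ohm*cm^2

57.3 ohm*cm^2


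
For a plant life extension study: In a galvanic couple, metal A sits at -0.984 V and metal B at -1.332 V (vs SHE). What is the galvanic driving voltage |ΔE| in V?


Driving voltage is the absolute potential difference.
|ΔE| = |-0.984 − (-1.332)| = 0.348 V

0.348 V


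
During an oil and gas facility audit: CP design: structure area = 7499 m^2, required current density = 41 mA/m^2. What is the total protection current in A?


I = area * current density, then convert mA → A (÷1000)
I = 7499 * 41 / 1000 = 307.46 A

307.46 A


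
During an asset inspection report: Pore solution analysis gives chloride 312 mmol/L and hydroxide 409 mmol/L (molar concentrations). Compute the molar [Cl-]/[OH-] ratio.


Threshold parameter = [Cl-] / [OH-] (molar basis; both in mmol/L, so units cancel)
Ratio = 312 / 409 = 0.76

0.76


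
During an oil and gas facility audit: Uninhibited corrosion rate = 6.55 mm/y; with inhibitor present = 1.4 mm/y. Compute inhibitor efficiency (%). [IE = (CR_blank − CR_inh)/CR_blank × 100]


Apply the inhibitor-efficiency definition: IE = (CR_blank − CR_inh)/CR_blank × 100
IE = (6.55 − 1.4) / 6.55 × 100
IE = 5.15 / 6.55 × 100 = 78.6 %

78.6 %


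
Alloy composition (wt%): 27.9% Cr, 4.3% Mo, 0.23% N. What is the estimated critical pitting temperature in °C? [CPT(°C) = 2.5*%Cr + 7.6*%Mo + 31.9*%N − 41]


Apply the ASTM G48 empirical CPT estimate: CPT(°C) = 2.5*%Cr + 7.6*%Mo + 31.9*%N − 41
2.5*27.9 = 69.75; 7.6*4.3 = 32.68; 31.9*0.23 = 7.337
CPT = 69.75 + 32.68 + 7.337 − 41 = 68.767 °C
Rounded to 0.1 °C: CPT ≈ 68.8 °C

68.8 °C


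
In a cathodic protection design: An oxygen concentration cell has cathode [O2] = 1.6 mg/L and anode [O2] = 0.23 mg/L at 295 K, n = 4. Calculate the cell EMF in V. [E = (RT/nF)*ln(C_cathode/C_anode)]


Apply the Nernst concentration-cell relation: E = (RT/nF)*ln(C_cathode/C_anode)
RT/nF = 8.314*295/(4*96485) = 0.00635495 V
ln(1.6/0.23) = 1.93968
E = 0.00635495 * 1.93968 = 0.01233 V

0.01233 V


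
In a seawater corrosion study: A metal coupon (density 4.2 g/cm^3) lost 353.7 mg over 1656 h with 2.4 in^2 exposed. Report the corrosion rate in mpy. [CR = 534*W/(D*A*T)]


Apply the mpy weight-loss relation: CR = 534 * W / (D * A * T)
Numerator: 534 * 353.7 = 188875.8
Denominator: 4.2 * 2.4 * 1656 = 16692.48
CR = 188875.8 / 16692.48 = 11.315 mpy

11.315 mpy


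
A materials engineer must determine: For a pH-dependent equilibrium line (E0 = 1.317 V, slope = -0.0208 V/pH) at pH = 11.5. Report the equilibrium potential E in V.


Apply the Pourbaix line equation: E = E0 + slope*pH
E = 1.317 + (-0.0208)*11.5 = 1.317 + (-0.2392) = 1.0778 V
Rounded to 4 decimal places: E = 1.0778 V

1.0778 V


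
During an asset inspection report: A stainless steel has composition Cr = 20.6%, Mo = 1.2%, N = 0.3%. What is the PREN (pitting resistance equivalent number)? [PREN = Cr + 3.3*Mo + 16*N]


Apply the PREN formula: PREN = Cr + 3.3*Mo + 16*N
PREN = 20.6 + 3.3*1.2 + 16*0.3
PREN = 20.6 + 3.96 + 4.8 = 29.36

29.36


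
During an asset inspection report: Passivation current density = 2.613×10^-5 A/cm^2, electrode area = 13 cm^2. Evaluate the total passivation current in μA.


I = i_pass * A, then convert A → μA (×10^6)
I = 2.613×10^-5 * 13 * 10^6 = 339.69 μA

339.69 μA


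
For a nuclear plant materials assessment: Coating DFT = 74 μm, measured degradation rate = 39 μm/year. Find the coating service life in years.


Service life = thickness / degradation rate
Life = 74 / 39 = 1.9 years

1.9 years
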